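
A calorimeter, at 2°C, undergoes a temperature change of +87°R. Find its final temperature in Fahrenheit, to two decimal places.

The 87°R change is an interval, so only the factor 5/9 applies: +87 × 5/9 = +48.3333°C.
Final Celsius temperature: 2.0000 + 48.3333 = 50.3333°C.
In Fahrenheit: 50.3333 × 1.8 + 32 = 122.60°F.

122.60°F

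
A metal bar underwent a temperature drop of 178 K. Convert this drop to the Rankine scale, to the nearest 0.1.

320.4°R

An interval of 1 K corresponds to 1.8°R.
178 × 1.8 = 320.4.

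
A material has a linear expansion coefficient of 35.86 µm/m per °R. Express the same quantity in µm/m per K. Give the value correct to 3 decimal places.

Since only a temperature interval is involved, the additive offset between the scales drops out.
A change of 1 K is a change of 1.8°R, so per K the value is 35.86 × 1.8 = 64.548.

64.548 µm/m per K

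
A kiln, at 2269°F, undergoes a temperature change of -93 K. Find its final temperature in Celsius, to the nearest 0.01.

1149.78°C

Initial temperature in Celsius: (2269 - 32) × 5/9 = 1242.7778°C.
The 93 K change is an interval; Kelvin and Celsius degrees are the same size, so ΔC = -93°C.
Final Celsius temperature: 1242.7778 - 93.0000 = 1149.7778°C.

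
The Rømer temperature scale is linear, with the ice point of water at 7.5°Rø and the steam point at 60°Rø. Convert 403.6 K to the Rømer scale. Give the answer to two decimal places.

First in Celsius: 403.6 - 273.15 = 130.4500°C.
Linearly onto the Rømer scale: 7.5 + (130.4500 / 100) × (60 - 7.5) = 75.99°Rø.

75.99°Rø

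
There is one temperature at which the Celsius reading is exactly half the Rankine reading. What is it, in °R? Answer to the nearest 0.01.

Let R be the Rankine reading. The Celsius reading is C = 5/9·R - 273.15.
Require C = 0.5·R: 5/9·R - 273.15 = 0.5·R.
(1/18)·R = 273.15  ⇒  R = 4916.70.

4916.70°R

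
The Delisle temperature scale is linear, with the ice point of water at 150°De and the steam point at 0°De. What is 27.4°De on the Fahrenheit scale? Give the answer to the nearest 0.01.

179.12°F

Linear interpolation between the fixed points: C = (27.4 - 150) × 100 / (0 - 150) = 81.7333°C.
Then 81.7333 × 1.8 + 32 = 179.12°F.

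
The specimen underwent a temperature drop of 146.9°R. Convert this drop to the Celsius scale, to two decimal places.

81.61°C

Only the scale ratio 5/9 matters for a change in temperature.
146.9 × 5/9 = 81.61.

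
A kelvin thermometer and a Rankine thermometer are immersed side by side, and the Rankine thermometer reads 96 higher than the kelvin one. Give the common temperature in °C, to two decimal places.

Let x be the kelvin reading; then the Rankine reading is 1.8·x.
(1.8·x) - x = 96  ⇒  (0.8)·x = 96  ⇒  x = 120.0000 K.
In Celsius: 120 - 273.15 = -153.15°C.

-153.15°C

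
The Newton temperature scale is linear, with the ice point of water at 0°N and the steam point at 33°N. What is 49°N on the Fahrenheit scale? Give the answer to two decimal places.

299.27°F

Linear interpolation between the fixed points: C = (49 - 0) × 100 / (33 - 0) = 148.4848°C.
Then 148.4848 × 1.8 + 32 = 299.27°F.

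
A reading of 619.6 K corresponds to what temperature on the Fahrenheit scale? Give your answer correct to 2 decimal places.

In Celsius: 619.6 - 273.15 = 346.4500°C.
In Fahrenheit: 346.4500 × 1.8 + 32 = 655.61°F.

655.61°F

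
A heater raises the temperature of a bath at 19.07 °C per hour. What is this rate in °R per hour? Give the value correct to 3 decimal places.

34.326 °R/hour

Since only a temperature interval is involved, the additive offset between the scales drops out.
A change of 1°C is a change of 1.8°R, so 19.07 × 1.8 = 34.326.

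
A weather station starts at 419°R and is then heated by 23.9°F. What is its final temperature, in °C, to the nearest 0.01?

Initial temperature in Celsius: (419 - 491.67) × 5/9 = -40.3722°C.
The 23.9°F change is an interval, so only the factor 5/9 applies: +23.9 × 5/9 = +13.2778°C.
Final Celsius temperature: -40.3722 + 13.2778 = -27.0944°C.

-27.09°C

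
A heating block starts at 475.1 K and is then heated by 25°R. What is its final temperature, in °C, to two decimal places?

Initial temperature in Celsius: 475.1 - 273.15 = 201.9500°C.
The 25°R change is an interval, so only the factor 5/9 applies: +25 × 5/9 = +13.8889°C.
Final Celsius temperature: 201.9500 + 13.8889 = 215.8389°C.

215.84°C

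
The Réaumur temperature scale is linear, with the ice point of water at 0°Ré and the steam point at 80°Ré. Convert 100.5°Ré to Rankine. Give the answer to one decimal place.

Linear interpolation between the fixed points: C = (100.5 - 0) × 100 / (80 - 0) = 125.6250°C.
Then 125.6250 × 1.8 + 491.67 = 717.8°R.

717.8°R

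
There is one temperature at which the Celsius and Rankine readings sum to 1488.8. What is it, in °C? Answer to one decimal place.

Let C be the Celsius reading. The Rankine reading is R = 1.8·C + 491.67.
Require C + R = 1488.8: (2.8)·C + 491.67 = 1488.8.
C = (1488.8 - 491.67) / (2.8) = 356.1.

356.1°C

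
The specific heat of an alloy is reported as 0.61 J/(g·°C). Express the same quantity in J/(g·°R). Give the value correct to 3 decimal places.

0.339 J/(g·°R)

Since only a temperature interval is involved, the additive offset between the scales drops out.
A change of 1°R is a change of 5/9°C, so per °R the value is 0.61 × 5/9 = 0.339.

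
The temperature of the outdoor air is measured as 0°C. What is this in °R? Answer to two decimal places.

491.67°R

In Rankine: 0.0000 × 1.8 + 491.67 = 491.67°R.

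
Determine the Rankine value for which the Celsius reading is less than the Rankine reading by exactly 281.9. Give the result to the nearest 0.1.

19.7°R

Let R be the Rankine reading. The Celsius reading is C = 5/9·R - 273.15.
Require C - R = -281.9: (-4/9)·R - 273.15 = -281.9.
R = (-281.9 + 273.15) / (-4/9) = 19.7.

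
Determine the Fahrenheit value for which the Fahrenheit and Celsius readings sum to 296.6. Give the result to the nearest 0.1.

202.1°F

Let F be the Fahrenheit reading. The Celsius reading is C = 5/9·F - 17.7778.
Require F + C = 296.6: (14/9)·F - 17.7778 = 296.6.
F = (296.6 + 17.7778) / (14/9) = 202.1.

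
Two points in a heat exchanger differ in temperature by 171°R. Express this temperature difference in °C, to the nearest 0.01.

95.00°C

Only the scale ratio 5/9 matters for a change in temperature.
171 × 5/9 = 95.00.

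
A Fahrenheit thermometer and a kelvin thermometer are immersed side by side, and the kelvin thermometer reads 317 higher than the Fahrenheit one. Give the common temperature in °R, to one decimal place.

321.0°R

Let x be the Fahrenheit reading; then the kelvin reading is 5/9·x + 255.372.
(5/9·x + 255.372) - x = 317  ⇒  (-4/9)·x = 61.6278  ⇒  x = -138.6625°F.
In Celsius: (-138.6625 - 32) × 5/9 = -94.8125°C.
In Rankine: -94.8125 × 1.8 + 491.67 = 321.0°R.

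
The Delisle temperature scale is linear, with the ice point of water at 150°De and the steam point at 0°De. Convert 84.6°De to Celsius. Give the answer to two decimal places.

43.60°C

Linear interpolation between the fixed points: C = (84.6 - 150) × 100 / (0 - 150) = 43.6000°C.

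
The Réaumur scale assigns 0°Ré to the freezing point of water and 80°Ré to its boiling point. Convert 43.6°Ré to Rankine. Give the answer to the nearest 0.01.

589.77°R

Linear interpolation between the fixed points: C = (43.6 - 0) × 100 / (80 - 0) = 54.5000°C.
Then 54.5000 × 1.8 + 491.67 = 589.77°R.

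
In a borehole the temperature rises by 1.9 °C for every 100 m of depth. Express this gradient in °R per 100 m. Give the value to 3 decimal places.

3.420 °R/100 m

The quantity depends on a temperature interval, so only the ratio of degree sizes applies; the offset between the scales is irrelevant.
A change of 1°C is a change of 1.8°R, so 1.9 × 1.8 = 3.420.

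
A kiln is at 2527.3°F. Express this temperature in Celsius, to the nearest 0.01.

In Celsius: (2527.3 - 32) × 5/9 = 1386.2778°C.

1386.28°C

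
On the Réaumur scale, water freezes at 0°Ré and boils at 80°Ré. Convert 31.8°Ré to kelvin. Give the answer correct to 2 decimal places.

Linear interpolation between the fixed points: C = (31.8 - 0) × 100 / (80 - 0) = 39.7500°C.
Then 39.7500 + 273.15 = 312.90 K.

312.90 K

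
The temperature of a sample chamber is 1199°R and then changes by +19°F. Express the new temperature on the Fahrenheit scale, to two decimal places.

Initial temperature in Celsius: (1199 - 491.67) × 5/9 = 392.9611°C.
The 19°F change is an interval, so only the factor 5/9 applies: +19 × 5/9 = +10.5556°C.
Final Celsius temperature: 392.9611 + 10.5556 = 403.5167°C.
In Fahrenheit: 403.5167 × 1.8 + 32 = 758.33°F.

758.33°F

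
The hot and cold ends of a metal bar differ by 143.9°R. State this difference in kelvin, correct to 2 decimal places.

An interval of 1°R corresponds to 5/9 K.
143.9 × 5/9 = 79.94.

79.94 K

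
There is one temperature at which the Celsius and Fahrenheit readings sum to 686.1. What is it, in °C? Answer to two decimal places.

Let C be the Celsius reading. The Fahrenheit reading is F = 1.8·C + 32.
Require C + F = 686.1: (2.8)·C + 32 = 686.1.
C = (686.1 - 32) / (2.8) = 233.61.

233.61°C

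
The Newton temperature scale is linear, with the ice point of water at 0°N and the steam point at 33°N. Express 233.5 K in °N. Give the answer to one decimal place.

First in Celsius: 233.5 - 273.15 = -39.6500°C.
Linearly onto the Newton scale: 0 + (-39.6500 / 100) × (33 - 0) = -13.1°N.

-13.1°N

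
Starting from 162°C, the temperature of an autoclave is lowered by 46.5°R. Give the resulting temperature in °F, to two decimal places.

277.10°F

The 46.5°R change is an interval, so only the factor 5/9 applies: -46.5 × 5/9 = -25.8333°C.
Final Celsius temperature: 162.0000 - 25.8333 = 136.1667°C.
In Fahrenheit: 136.1667 × 1.8 + 32 = 277.10°F.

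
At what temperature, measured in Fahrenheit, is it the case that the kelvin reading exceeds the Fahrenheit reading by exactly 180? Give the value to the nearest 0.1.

Let F be the Fahrenheit reading. The kelvin reading is K = 5/9·F + 255.372.
Require K - F = 180: (-4/9)·F + 255.372 = 180.
F = (180 - 255.372) / (-4/9) = 169.6.

169.6°F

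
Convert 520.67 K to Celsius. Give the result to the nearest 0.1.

In Celsius: 520.67 - 273.15 = 247.5200°C.

247.5°C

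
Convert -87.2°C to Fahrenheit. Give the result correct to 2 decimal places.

-124.96°F

In Fahrenheit: -87.2000 × 1.8 + 32 = -124.96°F.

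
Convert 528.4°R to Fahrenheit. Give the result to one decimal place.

In Celsius: (528.4 - 491.67) × 5/9 = 20.4056°C.
In Fahrenheit: 20.4056 × 1.8 + 32 = 68.7°F.

68.7°F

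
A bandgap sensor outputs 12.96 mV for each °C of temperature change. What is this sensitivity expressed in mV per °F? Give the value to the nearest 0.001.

Since only a temperature interval is involved, the additive offset between the scales drops out.
A change of 1°F is a change of 5/9°C, so per °F the value is 12.96 × 5/9 = 7.200.

7.200 mV per °F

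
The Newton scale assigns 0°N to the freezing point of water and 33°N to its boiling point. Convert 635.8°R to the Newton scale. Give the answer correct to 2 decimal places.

First in Celsius: (635.8 - 491.67) × 5/9 = 80.0722°C.
Linearly onto the Newton scale: 0 + (80.0722 / 100) × (33 - 0) = 26.42°N.

26.42°N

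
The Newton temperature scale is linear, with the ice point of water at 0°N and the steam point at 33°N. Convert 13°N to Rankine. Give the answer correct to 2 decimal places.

Linear interpolation between the fixed points: C = (13 - 0) × 100 / (33 - 0) = 39.3939°C.
Then 39.3939 × 1.8 + 491.67 = 562.58°R.

562.58°R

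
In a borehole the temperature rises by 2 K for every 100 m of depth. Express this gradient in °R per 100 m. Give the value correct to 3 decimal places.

3.600 °R/100 m

The quantity depends on a temperature interval, so only the ratio of degree sizes applies; the offset between the scales is irrelevant.
A change of 1 K is a change of 1.8°R, so 2 × 1.8 = 3.600.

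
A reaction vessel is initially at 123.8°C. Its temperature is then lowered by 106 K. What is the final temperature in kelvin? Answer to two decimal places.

The 106 K change is an interval; Kelvin and Celsius degrees are the same size, so ΔC = -106°C.
Final Celsius temperature: 123.8000 - 106.0000 = 17.8000°C.
In kelvin: 17.8000 + 273.15 = 290.95 K.

290.95 K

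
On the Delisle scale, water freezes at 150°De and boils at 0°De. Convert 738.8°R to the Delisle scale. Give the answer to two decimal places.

-55.94°De

First in Celsius: (738.8 - 491.67) × 5/9 = 137.2944°C.
Linearly onto the Delisle scale: 150 + (137.2944 / 100) × (0 - 150) = -55.94°De.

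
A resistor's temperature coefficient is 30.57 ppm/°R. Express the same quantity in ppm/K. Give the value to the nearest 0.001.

The quantity depends on a temperature interval, so only the ratio of degree sizes applies; the offset between the scales is irrelevant.
A change of 1 K is a change of 1.8°R, so per K the value is 30.57 × 1.8 = 55.026.

55.026 ppm/K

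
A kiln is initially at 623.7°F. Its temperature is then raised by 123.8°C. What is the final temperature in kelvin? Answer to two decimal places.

725.67 K

Initial temperature in Celsius: (623.7 - 32) × 5/9 = 328.7222°C.
Final Celsius temperature: 328.7222 + 123.8000 = 452.5222°C.
In kelvin: 452.5222 + 273.15 = 725.67 K.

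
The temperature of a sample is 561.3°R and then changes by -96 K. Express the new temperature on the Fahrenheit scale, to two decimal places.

-71.17°F

Initial temperature in Celsius: (561.3 - 491.67) × 5/9 = 38.6833°C.
The 96 K change is an interval; Kelvin and Celsius degrees are the same size, so ΔC = -96°C.
Final Celsius temperature: 38.6833 - 96.0000 = -57.3167°C.
In Fahrenheit: -57.3167 × 1.8 + 32 = -71.17°F.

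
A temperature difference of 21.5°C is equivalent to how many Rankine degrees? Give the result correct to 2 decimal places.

For a temperature interval the offset drops out; only the factor 1.8 applies.
21.5 × 1.8 = 38.70.

38.70°R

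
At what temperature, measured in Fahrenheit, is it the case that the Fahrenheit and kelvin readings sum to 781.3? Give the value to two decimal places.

Let F be the Fahrenheit reading. The kelvin reading is K = 5/9·F + 255.372.
Require F + K = 781.3: (14/9)·F + 255.372 = 781.3.
F = (781.3 - 255.372) / (14/9) = 338.10.

338.10°F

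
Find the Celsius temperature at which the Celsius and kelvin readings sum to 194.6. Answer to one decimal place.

Let C be the Celsius reading. The kelvin reading is K = 1·C + 273.15.
Require C + K = 194.6: (2)·C + 273.15 = 194.6.
C = (194.6 - 273.15) / (2) = -39.3.

-39.3°C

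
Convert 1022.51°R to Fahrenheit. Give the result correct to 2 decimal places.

562.84°F

In Celsius: (1022.51 - 491.67) × 5/9 = 294.9111°C.
In Fahrenheit: 294.9111 × 1.8 + 32 = 562.84°F.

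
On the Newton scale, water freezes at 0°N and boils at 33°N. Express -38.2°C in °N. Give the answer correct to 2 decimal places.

Linearly onto the Newton scale: 0 + (-38.2000 / 100) × (33 - 0) = -12.61°N.

-12.61°N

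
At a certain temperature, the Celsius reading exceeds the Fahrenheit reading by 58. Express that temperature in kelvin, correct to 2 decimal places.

Let x be the Celsius reading; then the Fahrenheit reading is 1.8·x + 32.
(1.8·x + 32) - x = -58  ⇒  (0.8)·x = -90  ⇒  x = -112.5000°C.
In kelvin: -112.5000 + 273.15 = 160.65 K.

160.65 K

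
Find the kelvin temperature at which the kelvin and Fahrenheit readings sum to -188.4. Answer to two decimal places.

96.88 K

Let K be the kelvin reading. The Fahrenheit reading is F = 1.8·K - 459.67.
Require K + F = -188.4: (2.8)·K - 459.67 = -188.4.
K = (-188.4 + 459.67) / (2.8) = 96.88.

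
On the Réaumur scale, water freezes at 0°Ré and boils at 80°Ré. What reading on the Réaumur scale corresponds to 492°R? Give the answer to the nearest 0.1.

First in Celsius: (492 - 491.67) × 5/9 = 0.1833°C.
Linearly onto the Réaumur scale: 0 + (0.1833 / 100) × (80 - 0) = 0.1°Ré.

0.1°Ré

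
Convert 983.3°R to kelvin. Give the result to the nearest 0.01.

546.28 K

In Celsius: (983.3 - 491.67) × 5/9 = 273.1278°C.
In kelvin: 273.1278 + 273.15 = 546.28 K.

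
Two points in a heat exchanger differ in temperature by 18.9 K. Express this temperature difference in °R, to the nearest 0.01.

34.02°R

Only the scale ratio 1.8 matters for a change in temperature.
18.9 × 1.8 = 34.02.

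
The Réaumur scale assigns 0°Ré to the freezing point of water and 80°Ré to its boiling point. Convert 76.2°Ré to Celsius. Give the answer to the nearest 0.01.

Linear interpolation between the fixed points: C = (76.2 - 0) × 100 / (80 - 0) = 95.2500°C.

95.25°C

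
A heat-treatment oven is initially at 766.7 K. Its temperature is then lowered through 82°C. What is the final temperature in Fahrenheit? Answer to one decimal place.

Initial temperature in Celsius: 766.7 - 273.15 = 493.5500°C.
Final Celsius temperature: 493.5500 - 82.0000 = 411.5500°C.
In Fahrenheit: 411.5500 × 1.8 + 32 = 772.8°F.

772.8°F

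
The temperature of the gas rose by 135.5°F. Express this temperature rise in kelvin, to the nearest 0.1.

75.3 K

An interval of 1°F corresponds to 5/9 K.
135.5 × 5/9 = 75.3.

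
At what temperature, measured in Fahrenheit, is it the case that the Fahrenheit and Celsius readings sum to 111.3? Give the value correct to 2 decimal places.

82.98°F

Let F be the Fahrenheit reading. The Celsius reading is C = 5/9·F - 17.7778.
Require F + C = 111.3: (14/9)·F - 17.7778 = 111.3.
F = (111.3 + 17.7778) / (14/9) = 82.98.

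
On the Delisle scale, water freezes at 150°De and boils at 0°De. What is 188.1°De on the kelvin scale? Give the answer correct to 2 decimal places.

Linear interpolation between the fixed points: C = (188.1 - 150) × 100 / (0 - 150) = -25.4000°C.
Then -25.4000 + 273.15 = 247.75 K.

247.75 K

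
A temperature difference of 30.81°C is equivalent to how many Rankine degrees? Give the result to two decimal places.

An interval of 1°C corresponds to 1.8°R.
30.81 × 1.8 = 55.46.

55.46°R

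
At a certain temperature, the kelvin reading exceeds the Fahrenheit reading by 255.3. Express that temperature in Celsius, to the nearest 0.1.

Let x be the Fahrenheit reading; then the kelvin reading is 5/9·x + 255.372.
(5/9·x + 255.372) - x = 255.3  ⇒  (-4/9)·x = -0.0722222  ⇒  x = 0.1625°F.
In Celsius: (0.1625 - 32) × 5/9 = -17.7°C.

-17.7°C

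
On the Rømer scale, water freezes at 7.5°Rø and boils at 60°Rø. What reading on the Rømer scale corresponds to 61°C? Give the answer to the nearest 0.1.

39.5°Rø

Linearly onto the Rømer scale: 7.5 + (61.0000 / 100) × (60 - 7.5) = 39.5°Rø.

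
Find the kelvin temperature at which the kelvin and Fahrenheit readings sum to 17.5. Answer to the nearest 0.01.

Let K be the kelvin reading. The Fahrenheit reading is F = 1.8·K - 459.67.
Require K + F = 17.5: (2.8)·K - 459.67 = 17.5.
K = (17.5 + 459.67) / (2.8) = 170.42.

170.42 K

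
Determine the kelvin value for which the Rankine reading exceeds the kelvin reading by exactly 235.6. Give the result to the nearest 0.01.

294.50 K

Let K be the kelvin reading. The Rankine reading is R = 1.8·K.
Require R - K = 235.6: (0.8)·K = 235.6.
K = (235.6) / (0.8) = 294.50.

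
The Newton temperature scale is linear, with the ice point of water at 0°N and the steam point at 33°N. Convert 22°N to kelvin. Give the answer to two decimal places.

339.82 K

Linear interpolation between the fixed points: C = (22 - 0) × 100 / (33 - 0) = 66.6667°C.
Then 66.6667 + 273.15 = 339.82 K.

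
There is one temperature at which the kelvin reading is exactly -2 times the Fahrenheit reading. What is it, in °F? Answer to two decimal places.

-99.93°F

Let F be the Fahrenheit reading. The kelvin reading is K = 5/9·F + 255.372.
Require K = -2·F: 5/9·F + 255.372 = -2·F.
(23/9)·F = -255.372  ⇒  F = -99.93.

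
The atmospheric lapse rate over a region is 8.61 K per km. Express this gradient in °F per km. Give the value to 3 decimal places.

Since only a temperature interval is involved, the additive offset between the scales drops out.
A change of 1 K is a change of 1.8°F, so 8.61 × 1.8 = 15.498.

15.498 °F/km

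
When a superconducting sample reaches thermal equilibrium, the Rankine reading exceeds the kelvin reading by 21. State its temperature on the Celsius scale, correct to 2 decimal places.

-246.90°C

Let x be the kelvin reading; then the Rankine reading is 1.8·x.
(1.8·x) - x = 21  ⇒  (0.8)·x = 21  ⇒  x = 26.2500 K.
In Celsius: 26.25 - 273.15 = -246.90°C.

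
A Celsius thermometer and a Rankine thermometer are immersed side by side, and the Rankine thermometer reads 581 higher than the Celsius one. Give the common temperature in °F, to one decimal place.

233.0°F

Let x be the Celsius reading; then the Rankine reading is 1.8·x + 491.67.
(1.8·x + 491.67) - x = 581  ⇒  (0.8)·x = 89.33  ⇒  x = 111.6625°C.
In Fahrenheit: 111.6625 × 1.8 + 32 = 233.0°F.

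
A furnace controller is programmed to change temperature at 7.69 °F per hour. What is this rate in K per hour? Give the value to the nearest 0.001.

4.272 K/hour

The quantity depends on a temperature interval, so only the ratio of degree sizes applies; the offset between the scales is irrelevant.
A change of 1°F is a change of 5/9 K, so 7.69 × 5/9 = 4.272.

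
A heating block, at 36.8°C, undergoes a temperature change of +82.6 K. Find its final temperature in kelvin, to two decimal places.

392.55 K

The 82.6 K change is an interval; Kelvin and Celsius degrees are the same size, so ΔC = +82.6°C.
Final Celsius temperature: 36.8000 + 82.6000 = 119.4000°C.
In kelvin: 119.4000 + 273.15 = 392.55 K.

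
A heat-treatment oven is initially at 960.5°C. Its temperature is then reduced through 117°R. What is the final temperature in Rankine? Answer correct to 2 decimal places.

The 117°R change is an interval, so only the factor 5/9 applies: -117 × 5/9 = -65.0000°C.
Final Celsius temperature: 960.5000 - 65.0000 = 895.5000°C.
In Rankine: 895.5000 × 1.8 + 491.67 = 2103.57°R.

2103.57°R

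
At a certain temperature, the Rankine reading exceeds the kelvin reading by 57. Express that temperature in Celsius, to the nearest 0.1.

Let x be the kelvin reading; then the Rankine reading is 1.8·x.
(1.8·x) - x = 57  ⇒  (0.8)·x = 57  ⇒  x = 71.2500 K.
In Celsius: 71.25 - 273.15 = -201.9°C.

-201.9°C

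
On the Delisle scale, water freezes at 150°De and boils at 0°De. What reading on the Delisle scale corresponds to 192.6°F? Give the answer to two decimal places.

First in Celsius: (192.6 - 32) × 5/9 = 89.2222°C.
Linearly onto the Delisle scale: 150 + (89.2222 / 100) × (0 - 150) = 16.17°De.

16.17°De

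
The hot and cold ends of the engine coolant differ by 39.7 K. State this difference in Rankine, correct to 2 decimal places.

For a temperature interval the offset drops out; only the factor 1.8 applies.
39.7 × 1.8 = 71.46.

71.46°R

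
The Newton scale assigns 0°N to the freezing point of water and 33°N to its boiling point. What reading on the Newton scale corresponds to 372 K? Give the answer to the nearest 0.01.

32.62°N

First in Celsius: 372 - 273.15 = 98.8500°C.
Linearly onto the Newton scale: 0 + (98.8500 / 100) × (33 - 0) = 32.62°N.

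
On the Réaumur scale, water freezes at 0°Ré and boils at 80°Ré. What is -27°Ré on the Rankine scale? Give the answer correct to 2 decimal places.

Linear interpolation between the fixed points: C = (-27 - 0) × 100 / (80 - 0) = -33.7500°C.
Then -33.7500 × 1.8 + 491.67 = 430.92°R.

430.92°R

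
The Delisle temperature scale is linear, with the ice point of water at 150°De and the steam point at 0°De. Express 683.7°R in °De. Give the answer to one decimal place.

-10.0°De

First in Celsius: (683.7 - 491.67) × 5/9 = 106.6833°C.
Linearly onto the Delisle scale: 150 + (106.6833 / 100) × (0 - 150) = -10.0°De.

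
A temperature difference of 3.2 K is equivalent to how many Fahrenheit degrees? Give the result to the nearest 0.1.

5.8°F

Only the scale ratio 1.8 matters for a change in temperature.
3.2 × 1.8 = 5.8.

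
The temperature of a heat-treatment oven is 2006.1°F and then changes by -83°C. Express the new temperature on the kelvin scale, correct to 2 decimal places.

Initial temperature in Celsius: (2006.1 - 32) × 5/9 = 1096.7222°C.
Final Celsius temperature: 1096.7222 - 83.0000 = 1013.7222°C.
In kelvin: 1013.7222 + 273.15 = 1286.87 K.

1286.87 K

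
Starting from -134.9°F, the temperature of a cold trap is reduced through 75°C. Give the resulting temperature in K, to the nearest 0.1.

Initial temperature in Celsius: (-134.9 - 32) × 5/9 = -92.7222°C.
Final Celsius temperature: -92.7222 - 75.0000 = -167.7222°C.
In kelvin: -167.7222 + 273.15 = 105.4 K.

105.4 K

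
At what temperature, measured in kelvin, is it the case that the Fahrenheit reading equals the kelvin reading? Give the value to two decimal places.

Let K be the kelvin reading. The Fahrenheit reading is F = 1.8·K - 459.67.
Set F = K: 1.8·K - 459.67 = K.
(0.8)·K = 459.67  ⇒  K = 574.59.

574.59 K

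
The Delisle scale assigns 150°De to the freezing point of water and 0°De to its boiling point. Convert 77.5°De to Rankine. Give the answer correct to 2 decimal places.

Linear interpolation between the fixed points: C = (77.5 - 150) × 100 / (0 - 150) = 48.3333°C.
Then 48.3333 × 1.8 + 491.67 = 578.67°R.

578.67°R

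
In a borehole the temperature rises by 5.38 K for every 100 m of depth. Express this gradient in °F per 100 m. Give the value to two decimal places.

The quantity depends on a temperature interval, so only the ratio of degree sizes applies; the offset between the scales is irrelevant.
A change of 1 K is a change of 1.8°F, so 5.38 × 1.8 = 9.68.

9.68 °F/100 m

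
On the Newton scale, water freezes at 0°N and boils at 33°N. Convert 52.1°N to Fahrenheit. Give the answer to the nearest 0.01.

Linear interpolation between the fixed points: C = (52.1 - 0) × 100 / (33 - 0) = 157.8788°C.
Then 157.8788 × 1.8 + 32 = 316.18°F.

316.18°F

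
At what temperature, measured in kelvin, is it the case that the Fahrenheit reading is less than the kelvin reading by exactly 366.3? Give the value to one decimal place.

Let K be the kelvin reading. The Fahrenheit reading is F = 1.8·K - 459.67.
Require F - K = -366.3: (0.8)·K - 459.67 = -366.3.
K = (-366.3 + 459.67) / (0.8) = 116.7.

116.7 K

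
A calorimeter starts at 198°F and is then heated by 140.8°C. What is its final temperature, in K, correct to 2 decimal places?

506.17 K

Initial temperature in Celsius: (198 - 32) × 5/9 = 92.2222°C.
Final Celsius temperature: 92.2222 + 140.8000 = 233.0222°C.
In kelvin: 233.0222 + 273.15 = 506.17 K.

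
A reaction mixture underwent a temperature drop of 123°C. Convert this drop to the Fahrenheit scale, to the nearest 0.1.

Only the scale ratio 1.8 matters for a change in temperature.
123 × 1.8 = 221.4.

221.4°F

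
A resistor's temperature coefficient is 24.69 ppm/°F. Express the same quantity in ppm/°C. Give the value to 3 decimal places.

44.442 ppm/°C

Since only a temperature interval is involved, the additive offset between the scales drops out.
A change of 1°C is a change of 1.8°F, so per °C the value is 24.69 × 1.8 = 44.442.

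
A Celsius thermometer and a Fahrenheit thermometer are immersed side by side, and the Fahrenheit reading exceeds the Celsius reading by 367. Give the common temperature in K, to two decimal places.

691.90 K

Let x be the Celsius reading; then the Fahrenheit reading is 1.8·x + 32.
(1.8·x + 32) - x = 367  ⇒  (0.8)·x = 335  ⇒  x = 418.7500°C.
In kelvin: 418.7500 + 273.15 = 691.90 K.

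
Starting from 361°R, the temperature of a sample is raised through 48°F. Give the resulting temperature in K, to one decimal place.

Initial temperature in Celsius: (361 - 491.67) × 5/9 = -72.5944°C.
The 48°F change is an interval, so only the factor 5/9 applies: +48 × 5/9 = +26.6667°C.
Final Celsius temperature: -72.5944 + 26.6667 = -45.9278°C.
In kelvin: -45.9278 + 273.15 = 227.2 K.

227.2 K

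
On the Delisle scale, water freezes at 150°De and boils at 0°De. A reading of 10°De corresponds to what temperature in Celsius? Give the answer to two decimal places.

Linear interpolation between the fixed points: C = (10 - 150) × 100 / (0 - 150) = 93.3333°C.

93.33°C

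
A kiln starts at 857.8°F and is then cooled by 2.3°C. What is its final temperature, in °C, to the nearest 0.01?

Initial temperature in Celsius: (857.8 - 32) × 5/9 = 458.7778°C.
Final Celsius temperature: 458.7778 - 2.3000 = 456.4778°C.

456.48°C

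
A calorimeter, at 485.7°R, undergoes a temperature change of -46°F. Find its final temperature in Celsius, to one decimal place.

-28.9°C

Initial temperature in Celsius: (485.7 - 491.67) × 5/9 = -3.3167°C.
The 46°F change is an interval, so only the factor 5/9 applies: -46 × 5/9 = -25.5556°C.
Final Celsius temperature: -3.3167 - 25.5556 = -28.8722°C.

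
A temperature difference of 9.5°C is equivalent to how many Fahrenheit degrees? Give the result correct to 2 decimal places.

An interval of 1°C corresponds to 1.8°F.
9.5 × 1.8 = 17.10.

17.10°F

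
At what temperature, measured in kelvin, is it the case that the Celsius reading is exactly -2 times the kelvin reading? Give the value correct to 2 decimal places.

91.05 K

Let K be the kelvin reading. The Celsius reading is C = 1·K - 273.15.
Require C = -2·K: 1·K - 273.15 = -2·K.
(3)·K = 273.15  ⇒  K = 91.05.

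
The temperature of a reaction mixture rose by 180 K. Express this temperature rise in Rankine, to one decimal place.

324.0°R

For a temperature interval the offset drops out; only the factor 1.8 applies.
180 × 1.8 = 324.0.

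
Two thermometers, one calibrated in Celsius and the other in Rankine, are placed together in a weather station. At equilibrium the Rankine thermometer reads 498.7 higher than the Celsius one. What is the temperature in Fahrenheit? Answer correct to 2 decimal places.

Let x be the Celsius reading; then the Rankine reading is 1.8·x + 491.67.
(1.8·x + 491.67) - x = 498.7  ⇒  (0.8)·x = 7.03  ⇒  x = 8.7875°C.
In Fahrenheit: 8.7875 × 1.8 + 32 = 47.82°F.

47.82°F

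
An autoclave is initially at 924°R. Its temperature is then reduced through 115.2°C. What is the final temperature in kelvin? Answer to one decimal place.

Initial temperature in Celsius: (924 - 491.67) × 5/9 = 240.1833°C.
Final Celsius temperature: 240.1833 - 115.2000 = 124.9833°C.
In kelvin: 124.9833 + 273.15 = 398.1 K.

398.1 K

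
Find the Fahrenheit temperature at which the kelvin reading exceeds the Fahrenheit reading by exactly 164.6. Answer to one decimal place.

204.2°F

Let F be the Fahrenheit reading. The kelvin reading is K = 5/9·F + 255.372.
Require K - F = 164.6: (-4/9)·F + 255.372 = 164.6.
F = (164.6 - 255.372) / (-4/9) = 204.2.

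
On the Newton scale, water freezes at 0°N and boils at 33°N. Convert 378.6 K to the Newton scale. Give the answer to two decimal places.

34.80°N

First in Celsius: 378.6 - 273.15 = 105.4500°C.
Linearly onto the Newton scale: 0 + (105.4500 / 100) × (33 - 0) = 34.80°N.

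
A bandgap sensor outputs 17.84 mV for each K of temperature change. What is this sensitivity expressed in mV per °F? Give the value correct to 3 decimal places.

9.911 mV per °F

Since only a temperature interval is involved, the additive offset between the scales drops out.
A change of 1°F is a change of 5/9 K, so per °F the value is 17.84 × 5/9 = 9.911.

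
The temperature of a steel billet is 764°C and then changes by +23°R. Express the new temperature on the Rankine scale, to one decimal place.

The 23°R change is an interval, so only the factor 5/9 applies: +23 × 5/9 = +12.7778°C.
Final Celsius temperature: 764.0000 + 12.7778 = 776.7778°C.
In Rankine: 776.7778 × 1.8 + 491.67 = 1889.9°R.

1889.9°R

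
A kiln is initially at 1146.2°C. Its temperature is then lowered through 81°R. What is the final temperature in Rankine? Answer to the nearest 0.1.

2473.8°R

The 81°R change is an interval, so only the factor 5/9 applies: -81 × 5/9 = -45.0000°C.
Final Celsius temperature: 1146.2000 - 45.0000 = 1101.2000°C.
In Rankine: 1101.2000 × 1.8 + 491.67 = 2473.8°R.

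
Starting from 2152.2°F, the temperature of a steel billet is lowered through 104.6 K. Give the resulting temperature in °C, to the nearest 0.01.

Initial temperature in Celsius: (2152.2 - 32) × 5/9 = 1177.8889°C.
The 104.6 K change is an interval; Kelvin and Celsius degrees are the same size, so ΔC = -104.6°C.
Final Celsius temperature: 1177.8889 - 104.6000 = 1073.2889°C.

1073.29°C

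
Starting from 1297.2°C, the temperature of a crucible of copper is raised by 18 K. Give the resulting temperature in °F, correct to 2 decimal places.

2399.36°F

The 18 K change is an interval; Kelvin and Celsius degrees are the same size, so ΔC = +18°C.
Final Celsius temperature: 1297.2000 + 18.0000 = 1315.2000°C.
In Fahrenheit: 1315.2000 × 1.8 + 32 = 2399.36°F.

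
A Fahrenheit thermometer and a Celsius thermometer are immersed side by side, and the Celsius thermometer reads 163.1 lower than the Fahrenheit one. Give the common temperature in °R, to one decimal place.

786.6°R

Let x be the Fahrenheit reading; then the Celsius reading is 5/9·x - 17.7778.
(5/9·x - 17.7778) - x = -163.1  ⇒  (-4/9)·x = -145.322  ⇒  x = 326.9750°F.
In Celsius: (326.975 - 32) × 5/9 = 163.8750°C.
In Rankine: 163.8750 × 1.8 + 491.67 = 786.6°R.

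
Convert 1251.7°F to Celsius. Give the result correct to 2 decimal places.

In Celsius: (1251.7 - 32) × 5/9 = 677.6111°C.

677.61°C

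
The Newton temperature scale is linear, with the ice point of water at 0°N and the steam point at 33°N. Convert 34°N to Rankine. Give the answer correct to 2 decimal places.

Linear interpolation between the fixed points: C = (34 - 0) × 100 / (33 - 0) = 103.0303°C.
Then 103.0303 × 1.8 + 491.67 = 677.12°R.

677.12°R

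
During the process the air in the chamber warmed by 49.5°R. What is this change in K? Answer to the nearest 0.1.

Only the scale ratio 5/9 matters for a change in temperature.
49.5 × 5/9 = 27.5.

27.5 K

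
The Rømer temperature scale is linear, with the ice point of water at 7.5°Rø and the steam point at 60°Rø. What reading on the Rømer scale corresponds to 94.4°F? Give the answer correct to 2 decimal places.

25.70°Rø

First in Celsius: (94.4 - 32) × 5/9 = 34.6667°C.
Linearly onto the Rømer scale: 7.5 + (34.6667 / 100) × (60 - 7.5) = 25.70°Rø.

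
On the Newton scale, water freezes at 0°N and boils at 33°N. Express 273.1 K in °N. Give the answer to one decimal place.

0.0°N

First in Celsius: 273.1 - 273.15 = -0.0500°C.
Linearly onto the Newton scale: 0 + (-0.0500 / 100) × (33 - 0) = 0.0°N.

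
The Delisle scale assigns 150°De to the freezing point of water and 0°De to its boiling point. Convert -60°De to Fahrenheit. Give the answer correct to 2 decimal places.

284.00°F

Linear interpolation between the fixed points: C = (-60 - 150) × 100 / (0 - 150) = 140.0000°C.
Then 140.0000 × 1.8 + 32 = 284.00°F.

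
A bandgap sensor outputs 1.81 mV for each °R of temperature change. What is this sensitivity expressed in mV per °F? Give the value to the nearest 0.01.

Since only a temperature interval is involved, the additive offset between the scales drops out.
A change of 1°F is a change of 1°R, so per °F the value is 1.81 × 1 = 1.81.

1.81 mV per °F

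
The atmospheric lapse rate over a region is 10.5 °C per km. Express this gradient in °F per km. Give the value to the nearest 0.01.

Since only a temperature interval is involved, the additive offset between the scales drops out.
A change of 1°C is a change of 1.8°F, so 10.5 × 1.8 = 18.90.

18.90 °F/km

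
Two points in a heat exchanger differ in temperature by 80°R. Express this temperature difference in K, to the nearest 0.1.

An interval of 1°R corresponds to 5/9 K.
80 × 5/9 = 44.4.

44.4 K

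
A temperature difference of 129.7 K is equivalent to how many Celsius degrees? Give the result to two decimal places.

Kelvin and Celsius degrees are the same size, so the interval is unchanged: 129.70.

129.70°C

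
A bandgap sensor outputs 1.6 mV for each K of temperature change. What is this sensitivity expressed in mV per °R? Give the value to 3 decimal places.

The quantity depends on a temperature interval, so only the ratio of degree sizes applies; the offset between the scales is irrelevant.
A change of 1°R is a change of 5/9 K, so per °R the value is 1.6 × 5/9 = 0.889.

0.889 mV per °R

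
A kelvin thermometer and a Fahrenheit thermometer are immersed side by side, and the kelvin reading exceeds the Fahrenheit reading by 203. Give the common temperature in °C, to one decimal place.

47.7°C

Let x be the kelvin reading; then the Fahrenheit reading is 1.8·x - 459.67.
(1.8·x - 459.67) - x = -203  ⇒  (0.8)·x = 256.67  ⇒  x = 320.8375 K.
In Celsius: 320.8375 - 273.15 = 47.7°C.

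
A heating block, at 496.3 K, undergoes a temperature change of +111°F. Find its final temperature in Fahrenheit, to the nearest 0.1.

Initial temperature in Celsius: 496.3 - 273.15 = 223.1500°C.
The 111°F change is an interval, so only the factor 5/9 applies: +111 × 5/9 = +61.6667°C.
Final Celsius temperature: 223.1500 + 61.6667 = 284.8167°C.
In Fahrenheit: 284.8167 × 1.8 + 32 = 544.7°F.

544.7°F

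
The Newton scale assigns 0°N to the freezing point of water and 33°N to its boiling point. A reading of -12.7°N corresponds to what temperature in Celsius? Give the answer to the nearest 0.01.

Linear interpolation between the fixed points: C = (-12.7 - 0) × 100 / (33 - 0) = -38.4848°C.

-38.48°C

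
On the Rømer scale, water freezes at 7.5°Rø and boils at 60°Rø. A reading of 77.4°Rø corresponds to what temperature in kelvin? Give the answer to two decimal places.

406.29 K

Linear interpolation between the fixed points: C = (77.4 - 7.5) × 100 / (60 - 7.5) = 133.1429°C.
Then 133.1429 + 273.15 = 406.29 K.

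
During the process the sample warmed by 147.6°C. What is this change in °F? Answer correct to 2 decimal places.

Only the scale ratio 1.8 matters for a change in temperature.
147.6 × 1.8 = 265.68.

265.68°F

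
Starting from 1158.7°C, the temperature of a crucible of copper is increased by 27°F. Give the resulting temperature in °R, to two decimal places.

2604.33°R

The 27°F change is an interval, so only the factor 5/9 applies: +27 × 5/9 = +15.0000°C.
Final Celsius temperature: 1158.7000 + 15.0000 = 1173.7000°C.
In Rankine: 1173.7000 × 1.8 + 491.67 = 2604.33°R.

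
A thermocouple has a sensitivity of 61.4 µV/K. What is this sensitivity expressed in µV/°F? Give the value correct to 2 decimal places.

34.11 µV/°F

The quantity depends on a temperature interval, so only the ratio of degree sizes applies; the offset between the scales is irrelevant.
A change of 1°F is a change of 5/9 K, so per °F the value is 61.4 × 5/9 = 34.11.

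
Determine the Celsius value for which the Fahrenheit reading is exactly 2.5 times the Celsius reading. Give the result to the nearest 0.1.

Let C be the Celsius reading. The Fahrenheit reading is F = 1.8·C + 32.
Require F = 2.5·C: 1.8·C + 32 = 2.5·C.
(-0.7)·C = -32  ⇒  C = 45.7.

45.7°C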